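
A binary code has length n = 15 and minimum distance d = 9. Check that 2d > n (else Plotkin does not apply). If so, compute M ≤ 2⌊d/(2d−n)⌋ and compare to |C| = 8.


Plotkin bound M ≤ 6; given |C| = 8 > bound (violated).

Check applicability: 2d = 18, n = 15.
2d − n = 3 > 0, so Plotkin applies.
Compute d/(2d−n) = 9/3 ≈ 3.0000.
⌊d/(2d−n)⌋ = 3.
Plotkin bound: M ≤ 2·3 = 6.
Given |C| = 8, check: VIOLATED.
This |C| is above the Plotkin bound, so no binary code with n = 15, d = 9 and 8 codewords exists.


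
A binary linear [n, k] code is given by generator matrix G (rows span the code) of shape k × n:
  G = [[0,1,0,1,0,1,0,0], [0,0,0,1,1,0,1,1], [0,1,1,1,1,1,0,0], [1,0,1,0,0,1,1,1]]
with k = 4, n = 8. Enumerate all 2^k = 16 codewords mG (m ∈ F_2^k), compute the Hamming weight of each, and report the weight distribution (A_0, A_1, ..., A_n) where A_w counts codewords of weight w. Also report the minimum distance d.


Weight distribution: A_0 = 1, A_2 = 2, A_3 = 2, A_4 = 3, A_5 = 6, A_6 = 2. Minimum distance d = 2.

Enumerate all 2^4 = 16 messages m ∈ F_2^4.
For each, compute codeword c = mG in F_2^8, then tally its weight.
  m = 0000 → c = 00000000, weight = 0.
  m = 1000 → c = 01010100, weight = 3.
  m = 0100 → c = 00011011, weight = 4.
  m = 1100 → c = 01001111, weight = 5.
  m = 0010 → c = 01111100, weight = 5.
  m = 1010 → c = 00101000, weight = 2.
  m = 0110 → c = 01100111, weight = 5.
  m = 1110 → c = 00110011, weight = 4.
  m = 0001 → c = 10100111, weight = 5.
  m = 1001 → c = 11110011, weight = 6.
  m = 0101 → c = 10111100, weight = 5.
  m = 1101 → c = 11101000, weight = 4.
  m = 0011 → c = 11011011, weight = 6.
  m = 1011 → c = 10001111, weight = 5.
  m = 0111 → c = 11000000, weight = 2.
  m = 1111 → c = 10010100, weight = 3.
Tally weights:
  weight 0: 1 codewords.
  weight 2: 2 codewords.
  weight 3: 2 codewords.
  weight 4: 3 codewords.
  weight 5: 6 codewords.
  weight 6: 2 codewords.
Minimum distance d = smallest w > 0 with A_w > 0 = 2.
Sanity: Σ A_w = 16 = 2^4 = 16 ✓.


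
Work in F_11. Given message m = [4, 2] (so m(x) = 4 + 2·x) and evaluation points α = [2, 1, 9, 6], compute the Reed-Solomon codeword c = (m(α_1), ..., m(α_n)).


c = [8, 6, 0, 5]

Message polynomial: m(x) = 4 + 2·x (mod 11).
For each evaluation point α_i, compute m(α_i) mod 11:
  α_1 = 2: Horner steps 2 → 8, so m(2) = 8.
  α_2 = 1: Horner steps 2 → 6, so m(1) = 6.
  α_3 = 9: Horner steps 2 → 0, so m(9) = 0.
  α_4 = 6: Horner steps 2 → 5, so m(6) = 5.
Codeword c = [8, 6, 0, 5] ∈ F_11^4.


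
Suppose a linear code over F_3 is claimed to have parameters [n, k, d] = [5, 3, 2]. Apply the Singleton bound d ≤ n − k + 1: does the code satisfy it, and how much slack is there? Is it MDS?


Singleton RHS = n − k + 1 = 3, slack = 1, bound satisfied, not MDS.

Singleton bound: d ≤ n − k + 1.
Here n = 5, k = 3, so n − k + 1 = 3.
Given d = 2, check d ≤ 3: YES.
Slack = (n − k + 1) − d = 1.
The code is NOT MDS (slack = 1 > 0).
Description: the claimed parameters are [5, 3, 2]_3; such a code would be non-MDS.


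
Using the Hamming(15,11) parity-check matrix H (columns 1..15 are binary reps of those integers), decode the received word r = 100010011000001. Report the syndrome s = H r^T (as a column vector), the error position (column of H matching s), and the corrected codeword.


s = (1, 0, 1, 0)^T, error position = 10, corrected codeword c = 100010011100001

Compute s = H r^T mod 2 one row at a time:
  s_1 = 1 + 1 + 0 + 0 + 0 + 0 + 0 + 1 = 3 ≡ 1 (mod 2).
  s_2 = 0 + 1 + 0 + 0 + 0 + 0 + 0 + 1 = 2 ≡ 0 (mod 2).
  s_3 = 0 + 0 + 0 + 0 + 0 + 0 + 0 + 1 = 1 ≡ 1 (mod 2).
  s_4 = 1 + 0 + 1 + 0 + 1 + 0 + 0 + 1 = 4 ≡ 0 (mod 2).
s = (1, 0, 1, 0)^T — this equals column 10 of H (binary 1010), so error is at position 10.
Correct: flip bit 10 of r = 100010011000001 to get c = 100010011100001.


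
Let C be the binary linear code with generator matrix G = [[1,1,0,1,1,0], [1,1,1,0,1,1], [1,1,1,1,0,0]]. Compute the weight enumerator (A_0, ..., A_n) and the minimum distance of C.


Weight distribution: A_0 = 1, A_2 = 1, A_3 = 3, A_4 = 2, A_5 = 1. Minimum distance d = 2.

Enumerate all 2^3 = 8 messages m ∈ F_2^3.
For each, compute codeword c = mG in F_2^6, then tally its weight.
  m = 000 → c = 000000, weight = 0.
  m = 100 → c = 110110, weight = 4.
  m = 010 → c = 111011, weight = 5.
  m = 110 → c = 001101, weight = 3.
  m = 001 → c = 111100, weight = 4.
  m = 101 → c = 001010, weight = 2.
  m = 011 → c = 000111, weight = 3.
  m = 111 → c = 110001, weight = 3.
Tally weights:
  weight 0: 1 codewords.
  weight 2: 1 codewords.
  weight 3: 3 codewords.
  weight 4: 2 codewords.
  weight 5: 1 codewords.
Minimum distance d = smallest w > 0 with A_w > 0 = 2.
Sanity: Σ A_w = 8 = 2^3 = 8 ✓.


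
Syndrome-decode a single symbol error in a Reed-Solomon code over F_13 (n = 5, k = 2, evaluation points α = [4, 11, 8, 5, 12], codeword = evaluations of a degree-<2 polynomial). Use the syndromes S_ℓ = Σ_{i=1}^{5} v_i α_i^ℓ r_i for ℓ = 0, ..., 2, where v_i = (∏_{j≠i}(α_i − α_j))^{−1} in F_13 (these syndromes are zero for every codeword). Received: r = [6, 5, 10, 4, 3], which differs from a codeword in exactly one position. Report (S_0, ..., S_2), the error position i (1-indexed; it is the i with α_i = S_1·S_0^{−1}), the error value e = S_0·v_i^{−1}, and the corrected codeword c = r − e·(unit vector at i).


S = (12, 5, 1), error at position 3, error magnitude e = 12, c = [6, 5, 11, 4, 3].

Step 1: column multipliers v_i = (∏_{j≠i}(α_i − α_j))^{−1} mod 13.
  i = 1 (α = 4): (4−11)(4−8)(4−5)(4−12) = (−7)·(−4)·(−1)·(−8) = 224 ≡ 3, so v_1 = 3^{−1} = 9 (mod 13).
  i = 2 (α = 11): (11−4)(11−8)(11−5)(11−12) = 7·3·6·(−1) = −126 ≡ 4, so v_2 = 4^{−1} = 10 (mod 13).
  i = 3 (α = 8): (8−4)(8−11)(8−5)(8−12) = 4·(−3)·3·(−4) = 144 ≡ 1, so v_3 = 1^{−1} = 1 (mod 13).
  i = 4 (α = 5): (5−4)(5−11)(5−8)(5−12) = 1·(−6)·(−3)·(−7) = −126 ≡ 4, so v_4 = 4^{−1} = 10 (mod 13).
  i = 5 (α = 12): (12−4)(12−11)(12−8)(12−5) = 8·1·4·7 = 224 ≡ 3, so v_5 = 3^{−1} = 9 (mod 13).
  v = [9, 10, 1, 10, 9].
Step 2: syndromes of r = [6, 5, 10, 4, 3] (all sums mod 13).
  S_0 = Σ v_i r_i = 9·6 + 10·5 + 1·10 + 10·4 + 9·3 = 181 ≡ 12.
  S_1 = Σ v_i α_i r_i = 9·4·6 + 10·11·5 + 1·8·10 + 10·5·4 + 9·12·3 = 1370 ≡ 5.
  α_i^2 mod 13 = [3, 4, 12, 12, 1].
  S_2 = Σ v_i α_i^2 r_i = 9·3·6 + 10·4·5 + 1·12·10 + 10·12·4 + 9·1·3 = 989 ≡ 1.
  S = (12, 5, 1) ≠ 0, so r is not a codeword (an error is present).
Step 3: locate the error. For a single error e at position i, S_ℓ = v_i·e·α_i^ℓ, so α_err = S_1/S_0.
  S_0^{−1} = 12^{−1} = 12 (mod 13), so α_err = 5·12 = 60 ≡ 8 = α_3. Error position i = 3.
  Consistency check: S_2/S_1 = 1·8 = 8 ≡ 8 = α_err ✓ (single-error assumption holds).
Step 4: error magnitude e = S_0/v_3 = S_0·∏_{j≠3}(α_3 − α_j) = 12·1 = 12 ≡ 12 (mod 13).
Step 5: correct position 3: c_3 = r_3 − e = 10 − 12 ≡ 11 (mod 13). Hence c = [6, 5, 11, 4, 3].
  Check: interpolating c through the α_i gives m(x) = 1 + 11·x (degree < 2) with m(α_i) = c_i for every i, so c is indeed a codeword.


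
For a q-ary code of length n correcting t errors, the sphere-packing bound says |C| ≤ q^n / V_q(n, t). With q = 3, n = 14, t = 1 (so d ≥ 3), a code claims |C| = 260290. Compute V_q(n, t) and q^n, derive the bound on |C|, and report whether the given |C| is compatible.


V_q(n, t) = 29, q^n = 4782969, Hamming bound = 164929, |C| = 260290 > bound (violated).

Step 1: Compute V_q(n, t) = Σ_{j=0}^1 C(n, j) (q−1)^j.
  j = 0: C(14,0)·(2)^0 = 1·1 = 1.
  j = 1: C(14,1)·(2)^1 = 14·2 = 28.
  V_q(n, t) = 1 + 28 = 29.
Step 2: q^n = 3^14 = 4782969.
Step 3: Hamming bound ⌊q^n / V_q(n,t)⌋ = ⌊4782969/29⌋ = 164929.
Step 4: Compare |C| = 260290 to 164929: violated.
The claimed |C| lies above the Hamming bound, so no 3-ary code of length 14 with d ≥ 3 can have 260290 codewords.


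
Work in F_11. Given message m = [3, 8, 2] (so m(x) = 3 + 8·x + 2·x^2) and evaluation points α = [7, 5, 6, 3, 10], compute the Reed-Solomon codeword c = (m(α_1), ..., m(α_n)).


c = [3, 5, 2, 1, 8]

Message polynomial: m(x) = 3 + 8·x + 2·x^2 (mod 11).
For each evaluation point α_i, compute m(α_i) mod 11:
  α_1 = 7: Horner steps 2 → 0 → 3, so m(7) = 3.
  α_2 = 5: Horner steps 2 → 7 → 5, so m(5) = 5.
  α_3 = 6: Horner steps 2 → 9 → 2, so m(6) = 2.
  α_4 = 3: Horner steps 2 → 3 → 1, so m(3) = 1.
  α_5 = 10: Horner steps 2 → 6 → 8, so m(10) = 8.
Codeword c = [3, 5, 2, 1, 8] ∈ F_11^5.


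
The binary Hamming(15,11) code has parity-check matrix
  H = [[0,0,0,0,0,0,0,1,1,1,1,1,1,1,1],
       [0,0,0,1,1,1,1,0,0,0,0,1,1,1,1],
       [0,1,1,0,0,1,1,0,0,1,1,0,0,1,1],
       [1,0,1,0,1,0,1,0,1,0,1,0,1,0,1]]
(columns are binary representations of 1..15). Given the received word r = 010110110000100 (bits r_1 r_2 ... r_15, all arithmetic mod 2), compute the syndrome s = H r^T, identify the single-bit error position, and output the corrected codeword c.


s = (0, 0, 0, 1)^T, error position = 1, corrected codeword c = 110110110000100

Compute s = H r^T mod 2 one row at a time:
  s_1 = 1 + 0 + 0 + 0 + 0 + 1 + 0 + 0 = 2 ≡ 0 (mod 2).
  s_2 = 1 + 1 + 0 + 1 + 0 + 1 + 0 + 0 = 4 ≡ 0 (mod 2).
  s_3 = 1 + 0 + 0 + 1 + 0 + 0 + 0 + 0 = 2 ≡ 0 (mod 2).
  s_4 = 0 + 0 + 1 + 1 + 0 + 0 + 1 + 0 = 3 ≡ 1 (mod 2).
s = (0, 0, 0, 1)^T — this equals column 1 of H (binary 0001), so error is at position 1.
Correct: flip bit 1 of r = 010110110000100 to get c = 110110110000100.


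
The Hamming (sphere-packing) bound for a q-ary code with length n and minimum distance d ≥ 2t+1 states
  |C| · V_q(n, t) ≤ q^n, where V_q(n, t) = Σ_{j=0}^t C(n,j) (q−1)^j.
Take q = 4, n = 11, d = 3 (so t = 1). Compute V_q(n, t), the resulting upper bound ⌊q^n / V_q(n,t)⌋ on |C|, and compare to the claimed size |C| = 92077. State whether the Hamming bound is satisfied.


V_q(n, t) = 34, q^n = 4194304, Hamming bound = 123361, |C| = 92077 ≤ bound (satisfied).

Step 1: Compute V_q(n, t) = Σ_{j=0}^1 C(n, j) (q−1)^j.
  j = 0: C(11,0)·(3)^0 = 1·1 = 1.
  j = 1: C(11,1)·(3)^1 = 11·3 = 33.
  V_q(n, t) = 1 + 33 = 34.
Step 2: q^n = 4^11 = 4194304.
Step 3: Hamming bound ⌊q^n / V_q(n,t)⌋ = ⌊4194304/34⌋ = 123361.
Step 4: Compare |C| = 92077 to 123361: satisfied.
The claimed |C| lies below the Hamming bound.


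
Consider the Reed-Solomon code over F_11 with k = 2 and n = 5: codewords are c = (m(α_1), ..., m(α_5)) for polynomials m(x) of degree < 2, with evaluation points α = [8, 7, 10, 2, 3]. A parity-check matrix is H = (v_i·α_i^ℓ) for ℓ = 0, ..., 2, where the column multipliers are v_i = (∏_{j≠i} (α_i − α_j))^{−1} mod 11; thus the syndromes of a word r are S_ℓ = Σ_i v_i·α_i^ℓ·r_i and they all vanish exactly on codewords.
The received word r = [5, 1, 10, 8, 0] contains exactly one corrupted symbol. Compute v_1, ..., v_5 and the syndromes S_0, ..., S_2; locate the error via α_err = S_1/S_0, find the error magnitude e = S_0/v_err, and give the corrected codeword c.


S = (2, 5, 7), error at position 1, error magnitude e = 1, c = [4, 1, 10, 8, 0].

Step 1: column multipliers v_i = (∏_{j≠i}(α_i − α_j))^{−1} mod 11.
  i = 1 (α = 8): (8−7)(8−10)(8−2)(8−3) = 1·(−2)·6·5 = −60 ≡ 6, so v_1 = 6^{−1} = 2 (mod 11).
  i = 2 (α = 7): (7−8)(7−10)(7−2)(7−3) = (−1)·(−3)·5·4 = 60 ≡ 5, so v_2 = 5^{−1} = 9 (mod 11).
  i = 3 (α = 10): (10−8)(10−7)(10−2)(10−3) = 2·3·8·7 = 336 ≡ 6, so v_3 = 6^{−1} = 2 (mod 11).
  i = 4 (α = 2): (2−8)(2−7)(2−10)(2−3) = (−6)·(−5)·(−8)·(−1) = 240 ≡ 9, so v_4 = 9^{−1} = 5 (mod 11).
  i = 5 (α = 3): (3−8)(3−7)(3−10)(3−2) = (−5)·(−4)·(−7)·1 = −140 ≡ 3, so v_5 = 3^{−1} = 4 (mod 11).
  v = [2, 9, 2, 5, 4].
Step 2: syndromes of r = [5, 1, 10, 8, 0] (all sums mod 11).
  S_0 = Σ v_i r_i = 2·5 + 9·1 + 2·10 + 5·8 + 4·0 = 79 ≡ 2.
  S_1 = Σ v_i α_i r_i = 2·8·5 + 9·7·1 + 2·10·10 + 5·2·8 + 4·3·0 = 423 ≡ 5.
  α_i^2 mod 11 = [9, 5, 1, 4, 9].
  S_2 = Σ v_i α_i^2 r_i = 2·9·5 + 9·5·1 + 2·1·10 + 5·4·8 + 4·9·0 = 315 ≡ 7.
  S = (2, 5, 7) ≠ 0, so r is not a codeword (an error is present).
Step 3: locate the error. For a single error e at position i, S_ℓ = v_i·e·α_i^ℓ, so α_err = S_1/S_0.
  S_0^{−1} = 2^{−1} = 6 (mod 11), so α_err = 5·6 = 30 ≡ 8 = α_1. Error position i = 1.
  Consistency check: S_2/S_1 = 7·9 = 63 ≡ 8 = α_err ✓ (single-error assumption holds).
Step 4: error magnitude e = S_0/v_1 = S_0·∏_{j≠1}(α_1 − α_j) = 2·6 = 12 ≡ 1 (mod 11).
Step 5: correct position 1: c_1 = r_1 − e = 5 − 1 ≡ 4 (mod 11). Hence c = [4, 1, 10, 8, 0].
  Check: interpolating c through the α_i gives m(x) = 2 + 3·x (degree < 2) with m(α_i) = c_i for every i, so c is indeed a codeword.


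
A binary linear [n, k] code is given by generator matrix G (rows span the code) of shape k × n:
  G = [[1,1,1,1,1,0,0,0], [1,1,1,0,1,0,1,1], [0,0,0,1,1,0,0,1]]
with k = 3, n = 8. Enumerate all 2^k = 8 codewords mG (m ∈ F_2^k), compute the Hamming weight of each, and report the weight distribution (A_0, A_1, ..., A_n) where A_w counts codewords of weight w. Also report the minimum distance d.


Weight distribution: A_0 = 1, A_2 = 1, A_3 = 2, A_4 = 1, A_5 = 2, A_6 = 1. Minimum distance d = 2.

Enumerate all 2^3 = 8 messages m ∈ F_2^3.
For each, compute codeword c = mG in F_2^8, then tally its weight.
  m = 000 → c = 00000000, weight = 0.
  m = 100 → c = 11111000, weight = 5.
  m = 010 → c = 11101011, weight = 6.
  m = 110 → c = 00010011, weight = 3.
  m = 001 → c = 00011001, weight = 3.
  m = 101 → c = 11100001, weight = 4.
  m = 011 → c = 11110010, weight = 5.
  m = 111 → c = 00001010, weight = 2.
Tally weights:
  weight 0: 1 codewords.
  weight 2: 1 codewords.
  weight 3: 2 codewords.
  weight 4: 1 codewords.
  weight 5: 2 codewords.
  weight 6: 1 codewords.
Minimum distance d = smallest w > 0 with A_w > 0 = 2.
Sanity: Σ A_w = 8 = 2^3 = 8 ✓.


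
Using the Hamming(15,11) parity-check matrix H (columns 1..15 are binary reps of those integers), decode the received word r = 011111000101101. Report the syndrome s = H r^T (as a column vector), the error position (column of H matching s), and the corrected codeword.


s = (0, 0, 1, 0)^T, error position = 2, corrected codeword c = 001111000101101

Compute s = H r^T mod 2 one row at a time:
  s_1 = 0 + 0 + 1 + 0 + 1 + 1 + 0 + 1 = 4 ≡ 0 (mod 2).
  s_2 = 1 + 1 + 1 + 0 + 1 + 1 + 0 + 1 = 6 ≡ 0 (mod 2).
  s_3 = 1 + 1 + 1 + 0 + 1 + 0 + 0 + 1 = 5 ≡ 1 (mod 2).
  s_4 = 0 + 1 + 1 + 0 + 0 + 0 + 1 + 1 = 4 ≡ 0 (mod 2).
s = (0, 0, 1, 0)^T — this equals column 2 of H (binary 0010), so error is at position 2.
Correct: flip bit 2 of r = 011111000101101 to get c = 001111000101101.


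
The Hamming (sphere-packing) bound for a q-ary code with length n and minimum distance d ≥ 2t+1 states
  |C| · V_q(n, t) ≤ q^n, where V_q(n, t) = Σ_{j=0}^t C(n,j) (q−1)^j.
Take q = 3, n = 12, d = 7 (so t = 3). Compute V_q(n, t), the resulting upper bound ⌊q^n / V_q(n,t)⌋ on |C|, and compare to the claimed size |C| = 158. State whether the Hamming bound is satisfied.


V_q(n, t) = 2049, q^n = 531441, Hamming bound = 259, |C| = 158 ≤ bound (satisfied).

Step 1: Compute V_q(n, t) = Σ_{j=0}^3 C(n, j) (q−1)^j.
  j = 0: C(12,0)·(2)^0 = 1·1 = 1.
  j = 1: C(12,1)·(2)^1 = 12·2 = 24.
  j = 2: C(12,2)·(2)^2 = 66·4 = 264.
  j = 3: C(12,3)·(2)^3 = 220·8 = 1760.
  V_q(n, t) = 1 + 24 + 264 + 1760 = 2049.
Step 2: q^n = 3^12 = 531441.
Step 3: Hamming bound ⌊q^n / V_q(n,t)⌋ = ⌊531441/2049⌋ = 259.
Step 4: Compare |C| = 158 to 259: satisfied.
The claimed |C| lies below the Hamming bound.


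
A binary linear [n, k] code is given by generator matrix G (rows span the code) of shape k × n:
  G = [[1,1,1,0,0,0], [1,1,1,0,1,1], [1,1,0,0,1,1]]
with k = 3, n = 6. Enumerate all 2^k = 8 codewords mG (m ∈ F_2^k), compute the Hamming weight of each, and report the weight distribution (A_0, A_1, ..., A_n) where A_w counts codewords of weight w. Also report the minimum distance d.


Weight distribution: A_0 = 1, A_1 = 1, A_2 = 2, A_3 = 2, A_4 = 1, A_5 = 1. Minimum distance d = 1.

Enumerate all 2^3 = 8 messages m ∈ F_2^3.
For each, compute codeword c = mG in F_2^6, then tally its weight.
  m = 000 → c = 000000, weight = 0.
  m = 100 → c = 111000, weight = 3.
  m = 010 → c = 111011, weight = 5.
  m = 110 → c = 000011, weight = 2.
  m = 001 → c = 110011, weight = 4.
  m = 101 → c = 001011, weight = 3.
  m = 011 → c = 001000, weight = 1.
  m = 111 → c = 110000, weight = 2.
Tally weights:
  weight 0: 1 codewords.
  weight 1: 1 codewords.
  weight 2: 2 codewords.
  weight 3: 2 codewords.
  weight 4: 1 codewords.
  weight 5: 1 codewords.
Minimum distance d = smallest w > 0 with A_w > 0 = 1.
Sanity: Σ A_w = 8 = 2^3 = 8 ✓.


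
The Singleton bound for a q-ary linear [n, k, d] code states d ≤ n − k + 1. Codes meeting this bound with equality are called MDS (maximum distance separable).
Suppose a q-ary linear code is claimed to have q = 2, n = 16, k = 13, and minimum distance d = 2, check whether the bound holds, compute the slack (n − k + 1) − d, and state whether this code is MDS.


Singleton RHS = n − k + 1 = 4, slack = 2, bound satisfied, not MDS.

Singleton bound: d ≤ n − k + 1.
Here n = 16, k = 13, so n − k + 1 = 4.
Given d = 2, check d ≤ 4: YES.
Slack = (n − k + 1) − d = 2.
The code is NOT MDS (slack = 2 > 0).
Description: the claimed parameters are [16, 13, 2]_2; such a code would be non-MDS.


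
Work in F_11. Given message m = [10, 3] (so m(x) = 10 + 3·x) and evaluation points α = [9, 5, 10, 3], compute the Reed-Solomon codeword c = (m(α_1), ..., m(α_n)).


c = [4, 3, 7, 8]

Message polynomial: m(x) = 10 + 3·x (mod 11).
For each evaluation point α_i, compute m(α_i) mod 11:
  α_1 = 9: Horner steps 3 → 4, so m(9) = 4.
  α_2 = 5: Horner steps 3 → 3, so m(5) = 3.
  α_3 = 10: Horner steps 3 → 7, so m(10) = 7.
  α_4 = 3: Horner steps 3 → 8, so m(3) = 8.
Codeword c = [4, 3, 7, 8] ∈ F_11^4.


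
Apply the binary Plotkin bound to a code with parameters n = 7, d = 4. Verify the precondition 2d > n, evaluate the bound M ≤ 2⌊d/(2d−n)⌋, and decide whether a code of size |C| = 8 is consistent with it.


Plotkin bound M ≤ 8; given |C| = 8 ≤ bound (satisfied).

Check applicability: 2d = 8, n = 7.
2d − n = 1 > 0, so Plotkin applies.
Compute d/(2d−n) = 4/1 ≈ 4.0000.
⌊d/(2d−n)⌋ = 4.
Plotkin bound: M ≤ 2·4 = 8.
Given |C| = 8, check: satisfied.
This |C| is at the Plotkin bound.


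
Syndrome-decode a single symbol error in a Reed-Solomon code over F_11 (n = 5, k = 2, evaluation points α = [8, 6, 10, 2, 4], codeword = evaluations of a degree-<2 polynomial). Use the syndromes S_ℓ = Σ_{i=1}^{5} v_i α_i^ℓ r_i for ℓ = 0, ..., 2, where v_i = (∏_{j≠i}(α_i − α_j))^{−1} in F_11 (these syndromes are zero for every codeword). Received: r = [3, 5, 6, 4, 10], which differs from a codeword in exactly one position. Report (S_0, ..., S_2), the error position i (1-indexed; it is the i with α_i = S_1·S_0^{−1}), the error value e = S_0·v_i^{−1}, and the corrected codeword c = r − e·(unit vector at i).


S = (1, 8, 9), error at position 1, error magnitude e = 3, c = [0, 5, 6, 4, 10].

Step 1: column multipliers v_i = (∏_{j≠i}(α_i − α_j))^{−1} mod 11.
  i = 1 (α = 8): (8−6)(8−10)(8−2)(8−4) = 2·(−2)·6·4 = −96 ≡ 3, so v_1 = 3^{−1} = 4 (mod 11).
  i = 2 (α = 6): (6−8)(6−10)(6−2)(6−4) = (−2)·(−4)·4·2 = 64 ≡ 9, so v_2 = 9^{−1} = 5 (mod 11).
  i = 3 (α = 10): (10−8)(10−6)(10−2)(10−4) = 2·4·8·6 = 384 ≡ 10, so v_3 = 10^{−1} = 10 (mod 11).
  i = 4 (α = 2): (2−8)(2−6)(2−10)(2−4) = (−6)·(−4)·(−8)·(−2) = 384 ≡ 10, so v_4 = 10^{−1} = 10 (mod 11).
  i = 5 (α = 4): (4−8)(4−6)(4−10)(4−2) = (−4)·(−2)·(−6)·2 = −96 ≡ 3, so v_5 = 3^{−1} = 4 (mod 11).
  v = [4, 5, 10, 10, 4].
Step 2: syndromes of r = [3, 5, 6, 4, 10] (all sums mod 11).
  S_0 = Σ v_i r_i = 4·3 + 5·5 + 10·6 + 10·4 + 4·10 = 177 ≡ 1.
  S_1 = Σ v_i α_i r_i = 4·8·3 + 5·6·5 + 10·10·6 + 10·2·4 + 4·4·10 = 1086 ≡ 8.
  α_i^2 mod 11 = [9, 3, 1, 4, 5].
  S_2 = Σ v_i α_i^2 r_i = 4·9·3 + 5·3·5 + 10·1·6 + 10·4·4 + 4·5·10 = 603 ≡ 9.
  S = (1, 8, 9) ≠ 0, so r is not a codeword (an error is present).
Step 3: locate the error. For a single error e at position i, S_ℓ = v_i·e·α_i^ℓ, so α_err = S_1/S_0.
  S_0^{−1} = 1^{−1} = 1 (mod 11), so α_err = 8·1 = 8 ≡ 8 = α_1. Error position i = 1.
  Consistency check: S_2/S_1 = 9·7 = 63 ≡ 8 = α_err ✓ (single-error assumption holds).
Step 4: error magnitude e = S_0/v_1 = S_0·∏_{j≠1}(α_1 − α_j) = 1·3 = 3 ≡ 3 (mod 11).
Step 5: correct position 1: c_1 = r_1 − e = 3 − 3 ≡ 0 (mod 11). Hence c = [0, 5, 6, 4, 10].
  Check: interpolating c through the α_i gives m(x) = 9 + 3·x (degree < 2) with m(α_i) = c_i for every i, so c is indeed a codeword.


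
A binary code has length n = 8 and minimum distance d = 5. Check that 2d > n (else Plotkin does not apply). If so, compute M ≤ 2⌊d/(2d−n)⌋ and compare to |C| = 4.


Plotkin bound M ≤ 4; given |C| = 4 ≤ bound (satisfied).

Check applicability: 2d = 10, n = 8.
2d − n = 2 > 0, so Plotkin applies.
Compute d/(2d−n) = 5/2 ≈ 2.5000.
⌊d/(2d−n)⌋ = 2.
Plotkin bound: M ≤ 2·2 = 4.
Given |C| = 4, check: satisfied.
This |C| is at the Plotkin bound.


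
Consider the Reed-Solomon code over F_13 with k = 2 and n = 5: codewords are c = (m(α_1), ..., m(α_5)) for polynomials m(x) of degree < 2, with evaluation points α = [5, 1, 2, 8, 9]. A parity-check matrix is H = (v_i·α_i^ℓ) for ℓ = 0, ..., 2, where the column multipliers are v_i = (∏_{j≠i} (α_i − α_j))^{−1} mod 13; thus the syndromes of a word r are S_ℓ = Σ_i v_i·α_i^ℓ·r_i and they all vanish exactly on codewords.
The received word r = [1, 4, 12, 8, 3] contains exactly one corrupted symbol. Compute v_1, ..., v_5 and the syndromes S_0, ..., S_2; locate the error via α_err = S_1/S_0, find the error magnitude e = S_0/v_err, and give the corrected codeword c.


S = (4, 7, 9), error at position 1, error magnitude e = 4, c = [10, 4, 12, 8, 3].

Step 1: column multipliers v_i = (∏_{j≠i}(α_i − α_j))^{−1} mod 13.
  i = 1 (α = 5): (5−1)(5−2)(5−8)(5−9) = 4·3·(−3)·(−4) = 144 ≡ 1, so v_1 = 1^{−1} = 1 (mod 13).
  i = 2 (α = 1): (1−5)(1−2)(1−8)(1−9) = (−4)·(−1)·(−7)·(−8) = 224 ≡ 3, so v_2 = 3^{−1} = 9 (mod 13).
  i = 3 (α = 2): (2−5)(2−1)(2−8)(2−9) = (−3)·1·(−6)·(−7) = −126 ≡ 4, so v_3 = 4^{−1} = 10 (mod 13).
  i = 4 (α = 8): (8−5)(8−1)(8−2)(8−9) = 3·7·6·(−1) = −126 ≡ 4, so v_4 = 4^{−1} = 10 (mod 13).
  i = 5 (α = 9): (9−5)(9−1)(9−2)(9−8) = 4·8·7·1 = 224 ≡ 3, so v_5 = 3^{−1} = 9 (mod 13).
  v = [1, 9, 10, 10, 9].
Step 2: syndromes of r = [1, 4, 12, 8, 3] (all sums mod 13).
  S_0 = Σ v_i r_i = 1·1 + 9·4 + 10·12 + 10·8 + 9·3 = 264 ≡ 4.
  S_1 = Σ v_i α_i r_i = 1·5·1 + 9·1·4 + 10·2·12 + 10·8·8 + 9·9·3 = 1164 ≡ 7.
  α_i^2 mod 13 = [12, 1, 4, 12, 3].
  S_2 = Σ v_i α_i^2 r_i = 1·12·1 + 9·1·4 + 10·4·12 + 10·12·8 + 9·3·3 = 1569 ≡ 9.
  S = (4, 7, 9) ≠ 0, so r is not a codeword (an error is present).
Step 3: locate the error. For a single error e at position i, S_ℓ = v_i·e·α_i^ℓ, so α_err = S_1/S_0.
  S_0^{−1} = 4^{−1} = 10 (mod 13), so α_err = 7·10 = 70 ≡ 5 = α_1. Error position i = 1.
  Consistency check: S_2/S_1 = 9·2 = 18 ≡ 5 = α_err ✓ (single-error assumption holds).
Step 4: error magnitude e = S_0/v_1 = S_0·∏_{j≠1}(α_1 − α_j) = 4·1 = 4 ≡ 4 (mod 13).
Step 5: correct position 1: c_1 = r_1 − e = 1 − 4 ≡ 10 (mod 13). Hence c = [10, 4, 12, 8, 3].
  Check: interpolating c through the α_i gives m(x) = 9 + 8·x (degree < 2) with m(α_i) = c_i for every i, so c is indeed a codeword.


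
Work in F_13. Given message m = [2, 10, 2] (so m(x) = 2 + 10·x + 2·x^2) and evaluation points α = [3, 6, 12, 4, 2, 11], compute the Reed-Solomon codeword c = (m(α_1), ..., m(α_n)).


c = [11, 4, 7, 9, 4, 3]

Message polynomial: m(x) = 2 + 10·x + 2·x^2 (mod 13).
For each evaluation point α_i, compute m(α_i) mod 13:
  α_1 = 3: Horner steps 2 → 3 → 11, so m(3) = 11.
  α_2 = 6: Horner steps 2 → 9 → 4, so m(6) = 4.
  α_3 = 12: Horner steps 2 → 8 → 7, so m(12) = 7.
  α_4 = 4: Horner steps 2 → 5 → 9, so m(4) = 9.
  α_5 = 2: Horner steps 2 → 1 → 4, so m(2) = 4.
  α_6 = 11: Horner steps 2 → 6 → 3, so m(11) = 3.
Codeword c = [11, 4, 7, 9, 4, 3] ∈ F_13^6.


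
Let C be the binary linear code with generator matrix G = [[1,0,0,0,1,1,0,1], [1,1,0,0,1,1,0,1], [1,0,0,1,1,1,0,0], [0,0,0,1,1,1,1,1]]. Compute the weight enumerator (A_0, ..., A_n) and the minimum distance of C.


Weight distribution: A_0 = 1, A_1 = 1, A_2 = 1, A_3 = 4, A_4 = 5, A_5 = 3, A_6 = 1. Minimum distance d = 1.

Enumerate all 2^4 = 16 messages m ∈ F_2^4.
For each, compute codeword c = mG in F_2^8, then tally its weight.
  m = 0000 → c = 00000000, weight = 0.
  m = 1000 → c = 10001101, weight = 4.
  m = 0100 → c = 11001101, weight = 5.
  m = 1100 → c = 01000000, weight = 1.
  m = 0010 → c = 10011100, weight = 4.
  m = 1010 → c = 00010001, weight = 2.
  m = 0110 → c = 01010001, weight = 3.
  m = 1110 → c = 11011100, weight = 5.
  m = 0001 → c = 00011111, weight = 5.
  m = 1001 → c = 10010010, weight = 3.
  m = 0101 → c = 11010010, weight = 4.
  m = 1101 → c = 01011111, weight = 6.
  m = 0011 → c = 10000011, weight = 3.
  m = 1011 → c = 00001110, weight = 3.
  m = 0111 → c = 01001110, weight = 4.
  m = 1111 → c = 11000011, weight = 4.
Tally weights:
  weight 0: 1 codewords.
  weight 1: 1 codewords.
  weight 2: 1 codewords.
  weight 3: 4 codewords.
  weight 4: 5 codewords.
  weight 5: 3 codewords.
  weight 6: 1 codewords.
Minimum distance d = smallest w > 0 with A_w > 0 = 1.
Sanity: Σ A_w = 16 = 2^4 = 16 ✓.


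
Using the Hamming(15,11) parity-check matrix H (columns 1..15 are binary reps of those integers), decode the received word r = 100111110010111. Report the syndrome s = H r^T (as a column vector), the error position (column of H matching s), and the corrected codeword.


s = (1, 1, 1, 0)^T, error position = 14, corrected codeword c = 100111110010101

Compute s = H r^T mod 2 one row at a time:
  s_1 = 1 + 0 + 0 + 1 + 0 + 1 + 1 + 1 = 5 ≡ 1 (mod 2).
  s_2 = 1 + 1 + 1 + 1 + 0 + 1 + 1 + 1 = 7 ≡ 1 (mod 2).
  s_3 = 0 + 0 + 1 + 1 + 0 + 1 + 1 + 1 = 5 ≡ 1 (mod 2).
  s_4 = 1 + 0 + 1 + 1 + 0 + 1 + 1 + 1 = 6 ≡ 0 (mod 2).
s = (1, 1, 1, 0)^T — this equals column 14 of H (binary 1110), so error is at position 14.
Correct: flip bit 14 of r = 100111110010111 to get c = 100111110010101.


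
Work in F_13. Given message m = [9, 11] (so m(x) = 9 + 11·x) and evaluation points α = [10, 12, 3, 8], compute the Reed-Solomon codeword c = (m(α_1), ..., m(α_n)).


c = [2, 11, 3, 6]

Message polynomial: m(x) = 9 + 11·x (mod 13).
For each evaluation point α_i, compute m(α_i) mod 13:
  α_1 = 10: Horner steps 11 → 2, so m(10) = 2.
  α_2 = 12: Horner steps 11 → 11, so m(12) = 11.
  α_3 = 3: Horner steps 11 → 3, so m(3) = 3.
  α_4 = 8: Horner steps 11 → 6, so m(8) = 6.
Codeword c = [2, 11, 3, 6] ∈ F_13^4.


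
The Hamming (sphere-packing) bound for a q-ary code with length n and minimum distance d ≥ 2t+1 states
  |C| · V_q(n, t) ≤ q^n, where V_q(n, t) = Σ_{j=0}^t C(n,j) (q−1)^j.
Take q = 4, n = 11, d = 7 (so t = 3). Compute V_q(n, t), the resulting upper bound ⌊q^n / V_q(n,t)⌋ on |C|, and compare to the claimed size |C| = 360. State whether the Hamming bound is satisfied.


V_q(n, t) = 4984, q^n = 4194304, Hamming bound = 841, |C| = 360 ≤ bound (satisfied).

Step 1: Compute V_q(n, t) = Σ_{j=0}^3 C(n, j) (q−1)^j.
  j = 0: C(11,0)·(3)^0 = 1·1 = 1.
  j = 1: C(11,1)·(3)^1 = 11·3 = 33.
  j = 2: C(11,2)·(3)^2 = 55·9 = 495.
  j = 3: C(11,3)·(3)^3 = 165·27 = 4455.
  V_q(n, t) = 1 + 33 + 495 + 4455 = 4984.
Step 2: q^n = 4^11 = 4194304.
Step 3: Hamming bound ⌊q^n / V_q(n,t)⌋ = ⌊4194304/4984⌋ = 841.
Step 4: Compare |C| = 360 to 841: satisfied.
The claimed |C| lies below the Hamming bound.


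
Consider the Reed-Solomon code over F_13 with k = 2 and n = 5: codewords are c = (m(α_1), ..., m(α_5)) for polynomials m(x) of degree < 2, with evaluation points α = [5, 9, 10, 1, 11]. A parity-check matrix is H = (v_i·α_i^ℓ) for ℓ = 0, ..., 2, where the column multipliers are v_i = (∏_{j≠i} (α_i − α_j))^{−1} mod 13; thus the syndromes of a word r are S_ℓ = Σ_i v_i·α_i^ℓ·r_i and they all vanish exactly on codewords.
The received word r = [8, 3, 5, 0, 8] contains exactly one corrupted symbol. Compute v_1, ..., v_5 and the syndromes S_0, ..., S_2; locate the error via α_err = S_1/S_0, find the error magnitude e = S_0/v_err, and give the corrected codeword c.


S = (9, 8, 10), error at position 5, error magnitude e = 1, c = [8, 3, 5, 0, 7].

Step 1: column multipliers v_i = (∏_{j≠i}(α_i − α_j))^{−1} mod 13.
  i = 1 (α = 5): (5−9)(5−10)(5−1)(5−11) = (−4)·(−5)·4·(−6) = −480 ≡ 1, so v_1 = 1^{−1} = 1 (mod 13).
  i = 2 (α = 9): (9−5)(9−10)(9−1)(9−11) = 4·(−1)·8·(−2) = 64 ≡ 12, so v_2 = 12^{−1} = 12 (mod 13).
  i = 3 (α = 10): (10−5)(10−9)(10−1)(10−11) = 5·1·9·(−1) = −45 ≡ 7, so v_3 = 7^{−1} = 2 (mod 13).
  i = 4 (α = 1): (1−5)(1−9)(1−10)(1−11) = (−4)·(−8)·(−9)·(−10) = 2880 ≡ 7, so v_4 = 7^{−1} = 2 (mod 13).
  i = 5 (α = 11): (11−5)(11−9)(11−10)(11−1) = 6·2·1·10 = 120 ≡ 3, so v_5 = 3^{−1} = 9 (mod 13).
  v = [1, 12, 2, 2, 9].
Step 2: syndromes of r = [8, 3, 5, 0, 8] (all sums mod 13).
  S_0 = Σ v_i r_i = 1·8 + 12·3 + 2·5 + 2·0 + 9·8 = 126 ≡ 9.
  S_1 = Σ v_i α_i r_i = 1·5·8 + 12·9·3 + 2·10·5 + 2·1·0 + 9·11·8 = 1256 ≡ 8.
  α_i^2 mod 13 = [12, 3, 9, 1, 4].
  S_2 = Σ v_i α_i^2 r_i = 1·12·8 + 12·3·3 + 2·9·5 + 2·1·0 + 9·4·8 = 582 ≡ 10.
  S = (9, 8, 10) ≠ 0, so r is not a codeword (an error is present).
Step 3: locate the error. For a single error e at position i, S_ℓ = v_i·e·α_i^ℓ, so α_err = S_1/S_0.
  S_0^{−1} = 9^{−1} = 3 (mod 13), so α_err = 8·3 = 24 ≡ 11 = α_5. Error position i = 5.
  Consistency check: S_2/S_1 = 10·5 = 50 ≡ 11 = α_err ✓ (single-error assumption holds).
Step 4: error magnitude e = S_0/v_5 = S_0·∏_{j≠5}(α_5 − α_j) = 9·3 = 27 ≡ 1 (mod 13).
Step 5: correct position 5: c_5 = r_5 − e = 8 − 1 ≡ 7 (mod 13). Hence c = [8, 3, 5, 0, 7].
  Check: interpolating c through the α_i gives m(x) = 11 + 2·x (degree < 2) with m(α_i) = c_i for every i, so c is indeed a codeword.


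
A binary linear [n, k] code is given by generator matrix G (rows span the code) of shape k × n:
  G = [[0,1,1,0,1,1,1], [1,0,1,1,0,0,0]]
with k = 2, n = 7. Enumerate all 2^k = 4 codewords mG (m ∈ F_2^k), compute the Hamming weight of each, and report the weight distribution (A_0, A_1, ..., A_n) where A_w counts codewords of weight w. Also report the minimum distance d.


Weight distribution: A_0 = 1, A_3 = 1, A_5 = 1, A_6 = 1. Minimum distance d = 3.

Enumerate all 2^2 = 4 messages m ∈ F_2^2.
For each, compute codeword c = mG in F_2^7, then tally its weight.
  m = 00 → c = 0000000, weight = 0.
  m = 10 → c = 0110111, weight = 5.
  m = 01 → c = 1011000, weight = 3.
  m = 11 → c = 1101111, weight = 6.
Tally weights:
  weight 0: 1 codewords.
  weight 3: 1 codewords.
  weight 5: 1 codewords.
  weight 6: 1 codewords.
Minimum distance d = smallest w > 0 with A_w > 0 = 3.
Sanity: Σ A_w = 4 = 2^2 = 4 ✓.


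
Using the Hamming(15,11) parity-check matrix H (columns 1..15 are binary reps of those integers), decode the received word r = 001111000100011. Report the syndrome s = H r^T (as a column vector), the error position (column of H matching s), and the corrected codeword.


s = (1, 1, 1, 1)^T, error position = 15, corrected codeword c = 001111000100010

Compute s = H r^T mod 2 one row at a time:
  s_1 = 0 + 0 + 1 + 0 + 0 + 0 + 1 + 1 = 3 ≡ 1 (mod 2).
  s_2 = 1 + 1 + 1 + 0 + 0 + 0 + 1 + 1 = 5 ≡ 1 (mod 2).
  s_3 = 0 + 1 + 1 + 0 + 1 + 0 + 1 + 1 = 5 ≡ 1 (mod 2).
  s_4 = 0 + 1 + 1 + 0 + 0 + 0 + 0 + 1 = 3 ≡ 1 (mod 2).
s = (1, 1, 1, 1)^T — this equals column 15 of H (binary 1111), so error is at position 15.
Correct: flip bit 15 of r = 001111000100011 to get c = 001111000100010.


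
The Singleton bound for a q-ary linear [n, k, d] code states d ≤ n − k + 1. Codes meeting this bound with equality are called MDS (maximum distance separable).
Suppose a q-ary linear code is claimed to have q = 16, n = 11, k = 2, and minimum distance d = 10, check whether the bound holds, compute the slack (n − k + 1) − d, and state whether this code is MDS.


Singleton RHS = n − k + 1 = 10, slack = 0, bound satisfied, MDS.

Singleton bound: d ≤ n − k + 1.
Here n = 11, k = 2, so n − k + 1 = 10.
Given d = 10, check d ≤ 10: YES.
Slack = (n − k + 1) − d = 0.
The code is MDS (slack = 0).
Description: the claimed parameters are [11, 2, 10]_16; such a code would be MDS (meets Singleton bound).


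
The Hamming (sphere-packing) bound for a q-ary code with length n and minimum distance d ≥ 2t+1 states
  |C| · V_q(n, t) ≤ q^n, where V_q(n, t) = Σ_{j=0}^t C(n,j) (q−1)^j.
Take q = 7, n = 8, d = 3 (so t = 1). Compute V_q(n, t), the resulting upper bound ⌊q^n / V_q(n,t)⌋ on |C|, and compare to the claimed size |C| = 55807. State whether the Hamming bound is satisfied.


V_q(n, t) = 49, q^n = 5764801, Hamming bound = 117649, |C| = 55807 ≤ bound (satisfied).

Step 1: Compute V_q(n, t) = Σ_{j=0}^1 C(n, j) (q−1)^j.
  j = 0: C(8,0)·(6)^0 = 1·1 = 1.
  j = 1: C(8,1)·(6)^1 = 8·6 = 48.
  V_q(n, t) = 1 + 48 = 49.
Step 2: q^n = 7^8 = 5764801.
Step 3: Hamming bound ⌊q^n / V_q(n,t)⌋ = ⌊5764801/49⌋ = 117649.
Step 4: Compare |C| = 55807 to 117649: satisfied.
The claimed |C| lies below the Hamming bound.


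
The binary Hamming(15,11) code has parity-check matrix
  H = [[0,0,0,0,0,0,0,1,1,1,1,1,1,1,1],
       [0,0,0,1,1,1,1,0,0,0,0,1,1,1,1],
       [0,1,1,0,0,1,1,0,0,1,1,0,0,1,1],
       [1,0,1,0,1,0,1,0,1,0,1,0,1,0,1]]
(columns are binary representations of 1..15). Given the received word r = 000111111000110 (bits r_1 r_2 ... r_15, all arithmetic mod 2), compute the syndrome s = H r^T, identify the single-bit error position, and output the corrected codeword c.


s = (0, 0, 1, 0)^T, error position = 2, corrected codeword c = 010111111000110

Compute s = H r^T mod 2 one row at a time:
  s_1 = 1 + 1 + 0 + 0 + 0 + 1 + 1 + 0 = 4 ≡ 0 (mod 2).
  s_2 = 1 + 1 + 1 + 1 + 0 + 1 + 1 + 0 = 6 ≡ 0 (mod 2).
  s_3 = 0 + 0 + 1 + 1 + 0 + 0 + 1 + 0 = 3 ≡ 1 (mod 2).
  s_4 = 0 + 0 + 1 + 1 + 1 + 0 + 1 + 0 = 4 ≡ 0 (mod 2).
s = (0, 0, 1, 0)^T — this equals column 2 of H (binary 0010), so error is at position 2.
Correct: flip bit 2 of r = 000111111000110 to get c = 010111111000110.


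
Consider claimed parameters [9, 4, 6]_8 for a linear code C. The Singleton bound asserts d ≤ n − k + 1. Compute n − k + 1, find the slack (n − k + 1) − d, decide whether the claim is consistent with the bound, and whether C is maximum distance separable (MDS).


Singleton RHS = n − k + 1 = 6, slack = 0, bound satisfied, MDS.

Singleton bound: d ≤ n − k + 1.
Here n = 9, k = 4, so n − k + 1 = 6.
Given d = 6, check d ≤ 6: YES.
Slack = (n − k + 1) − d = 0.
The code is MDS (slack = 0).
Description: the claimed parameters are [9, 4, 6]_8; such a code would be MDS (meets Singleton bound).


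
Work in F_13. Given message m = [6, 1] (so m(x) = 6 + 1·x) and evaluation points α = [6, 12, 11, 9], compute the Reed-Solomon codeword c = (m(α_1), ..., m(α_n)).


c = [12, 5, 4, 2]

Message polynomial: m(x) = 6 + 1·x (mod 13).
For each evaluation point α_i, compute m(α_i) mod 13:
  α_1 = 6: Horner steps 1 → 12, so m(6) = 12.
  α_2 = 12: Horner steps 1 → 5, so m(12) = 5.
  α_3 = 11: Horner steps 1 → 4, so m(11) = 4.
  α_4 = 9: Horner steps 1 → 2, so m(9) = 2.
Codeword c = [12, 5, 4, 2] ∈ F_13^4.


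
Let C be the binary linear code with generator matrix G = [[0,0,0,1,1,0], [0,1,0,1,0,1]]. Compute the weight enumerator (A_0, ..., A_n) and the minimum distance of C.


Weight distribution: A_0 = 1, A_2 = 1, A_3 = 2. Minimum distance d = 2.

Enumerate all 2^2 = 4 messages m ∈ F_2^2.
For each, compute codeword c = mG in F_2^6, then tally its weight.
  m = 00 → c = 000000, weight = 0.
  m = 10 → c = 000110, weight = 2.
  m = 01 → c = 010101, weight = 3.
  m = 11 → c = 010011, weight = 3.
Tally weights:
  weight 0: 1 codewords.
  weight 2: 1 codewords.
  weight 3: 2 codewords.
Minimum distance d = smallest w > 0 with A_w > 0 = 2.
Sanity: Σ A_w = 4 = 2^2 = 4 ✓.


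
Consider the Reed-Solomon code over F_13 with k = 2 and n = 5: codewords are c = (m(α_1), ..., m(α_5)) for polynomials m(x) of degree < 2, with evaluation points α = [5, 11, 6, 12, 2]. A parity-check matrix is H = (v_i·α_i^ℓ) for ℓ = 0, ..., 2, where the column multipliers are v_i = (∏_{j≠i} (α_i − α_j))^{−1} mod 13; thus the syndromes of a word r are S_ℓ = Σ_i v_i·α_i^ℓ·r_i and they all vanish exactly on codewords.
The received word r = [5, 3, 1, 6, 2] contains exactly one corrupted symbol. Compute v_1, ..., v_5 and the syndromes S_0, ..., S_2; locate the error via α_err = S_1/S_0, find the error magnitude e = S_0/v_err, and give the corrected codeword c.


S = (5, 12, 8), error at position 1, error magnitude e = 7, c = [11, 3, 1, 6, 2].

Step 1: column multipliers v_i = (∏_{j≠i}(α_i − α_j))^{−1} mod 13.
  i = 1 (α = 5): (5−11)(5−6)(5−12)(5−2) = (−6)·(−1)·(−7)·3 = −126 ≡ 4, so v_1 = 4^{−1} = 10 (mod 13).
  i = 2 (α = 11): (11−5)(11−6)(11−12)(11−2) = 6·5·(−1)·9 = −270 ≡ 3, so v_2 = 3^{−1} = 9 (mod 13).
  i = 3 (α = 6): (6−5)(6−11)(6−12)(6−2) = 1·(−5)·(−6)·4 = 120 ≡ 3, so v_3 = 3^{−1} = 9 (mod 13).
  i = 4 (α = 12): (12−5)(12−11)(12−6)(12−2) = 7·1·6·10 = 420 ≡ 4, so v_4 = 4^{−1} = 10 (mod 13).
  i = 5 (α = 2): (2−5)(2−11)(2−6)(2−12) = (−3)·(−9)·(−4)·(−10) = 1080 ≡ 1, so v_5 = 1^{−1} = 1 (mod 13).
  v = [10, 9, 9, 10, 1].
Step 2: syndromes of r = [5, 3, 1, 6, 2] (all sums mod 13).
  S_0 = Σ v_i r_i = 10·5 + 9·3 + 9·1 + 10·6 + 1·2 = 148 ≡ 5.
  S_1 = Σ v_i α_i r_i = 10·5·5 + 9·11·3 + 9·6·1 + 10·12·6 + 1·2·2 = 1325 ≡ 12.
  α_i^2 mod 13 = [12, 4, 10, 1, 4].
  S_2 = Σ v_i α_i^2 r_i = 10·12·5 + 9·4·3 + 9·10·1 + 10·1·6 + 1·4·2 = 866 ≡ 8.
  S = (5, 12, 8) ≠ 0, so r is not a codeword (an error is present).
Step 3: locate the error. For a single error e at position i, S_ℓ = v_i·e·α_i^ℓ, so α_err = S_1/S_0.
  S_0^{−1} = 5^{−1} = 8 (mod 13), so α_err = 12·8 = 96 ≡ 5 = α_1. Error position i = 1.
  Consistency check: S_2/S_1 = 8·12 = 96 ≡ 5 = α_err ✓ (single-error assumption holds).
Step 4: error magnitude e = S_0/v_1 = S_0·∏_{j≠1}(α_1 − α_j) = 5·4 = 20 ≡ 7 (mod 13).
Step 5: correct position 1: c_1 = r_1 − e = 5 − 7 ≡ 11 (mod 13). Hence c = [11, 3, 1, 6, 2].
  Check: interpolating c through the α_i gives m(x) = 9 + 3·x (degree < 2) with m(α_i) = c_i for every i, so c is indeed a codeword.


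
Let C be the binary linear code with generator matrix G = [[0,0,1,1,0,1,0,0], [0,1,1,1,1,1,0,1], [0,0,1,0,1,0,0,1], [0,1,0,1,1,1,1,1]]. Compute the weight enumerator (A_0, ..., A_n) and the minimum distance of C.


Weight distribution: A_0 = 1, A_2 = 3, A_3 = 6, A_4 = 1, A_5 = 2, A_6 = 3. Minimum distance d = 2.

Enumerate all 2^4 = 16 messages m ∈ F_2^4.
For each, compute codeword c = mG in F_2^8, then tally its weight.
  m = 0000 → c = 00000000, weight = 0.
  m = 1000 → c = 00110100, weight = 3.
  m = 0100 → c = 01111101, weight = 6.
  m = 1100 → c = 01001001, weight = 3.
  m = 0010 → c = 00101001, weight = 3.
  m = 1010 → c = 00011101, weight = 4.
  m = 0110 → c = 01010100, weight = 3.
  m = 1110 → c = 01100000, weight = 2.
  m = 0001 → c = 01011111, weight = 6.
  m = 1001 → c = 01101011, weight = 5.
  m = 0101 → c = 00100010, weight = 2.
  m = 1101 → c = 00010110, weight = 3.
  m = 0011 → c = 01110110, weight = 5.
  m = 1011 → c = 01000010, weight = 2.
  m = 0111 → c = 00001011, weight = 3.
  m = 1111 → c = 00111111, weight = 6.
Tally weights:
  weight 0: 1 codewords.
  weight 2: 3 codewords.
  weight 3: 6 codewords.
  weight 4: 1 codewords.
  weight 5: 2 codewords.
  weight 6: 3 codewords.
Minimum distance d = smallest w > 0 with A_w > 0 = 2.
Sanity: Σ A_w = 16 = 2^4 = 16 ✓.
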